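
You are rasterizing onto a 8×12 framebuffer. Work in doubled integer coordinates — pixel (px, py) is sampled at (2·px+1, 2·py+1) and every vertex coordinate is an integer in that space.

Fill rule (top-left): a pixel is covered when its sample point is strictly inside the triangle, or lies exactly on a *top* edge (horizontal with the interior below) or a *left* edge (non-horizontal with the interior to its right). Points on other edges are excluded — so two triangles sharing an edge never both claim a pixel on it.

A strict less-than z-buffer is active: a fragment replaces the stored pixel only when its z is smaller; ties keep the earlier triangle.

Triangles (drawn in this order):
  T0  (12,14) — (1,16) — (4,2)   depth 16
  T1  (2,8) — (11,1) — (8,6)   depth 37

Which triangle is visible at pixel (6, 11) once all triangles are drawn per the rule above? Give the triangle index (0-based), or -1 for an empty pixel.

T0:
  2·area = 148
  edge (12, 14)→(1, 16): d=(-11,2) right/bottom  bias=-1
  edge (1, 16)→(4, 2): d=(3,-14) top-left  bias=+0
  edge (4, 2)→(12, 14): d=(8,12) right/bottom  bias=-1
    (2,2)@(5, 5): e=[113,23,12] → █
    (3,2)@(7, 5): e=[109,51,-12] → ·
    (1,3)@(3, 7): e=[95,1,52] → █
    (3,3)@(7, 7): e=[87,57,4] → █
    (4,3)@(9, 7): e=[83,85,-20] → ·
    (1,4)@(3, 9): e=[73,7,68] → █
    (4,4)@(9, 9): e=[61,91,-4] → ·
    (1,5)@(3, 11): e=[51,13,84] → █
    (4,5)@(9, 11): e=[39,97,12] → █
    (5,5)@(11, 11): e=[35,125,-12] → ·
    (1,6)@(3, 13): e=[29,19,100] → █
    (5,6)@(11, 13): e=[13,131,4] → █
  covered (18 px):
    · · · · · · · ·
    · · · · · · · ·
    · · █ · · · · ·
    · █ █ █ · · · ·
    · █ █ █ · · · ·
    · █ █ █ █ · · ·
    · █ █ █ █ █ · ·
    · █ █ · · · · ·
    · · · · · · · ·
    · · · · · · · ·
    · · · · · · · ·
    · · · · · · · ·
T1:
  2·area = 24
  edge (2, 8)→(11, 1): d=(9,-7) top-left  bias=+0
  edge (11, 1)→(8, 6): d=(-3,5) right/bottom  bias=-1
  edge (8, 6)→(2, 8): d=(-6,2) right/bottom  bias=-1
    (5,0)@(11, 1): e=[0,0,24] → ·  [on edge]
    (4,1)@(9, 3): e=[4,4,16] → █
    (5,1)@(11, 3): e=[18,-6,12] → ·
    (3,2)@(7, 5): e=[8,8,8] → █
    (4,2)@(9, 5): e=[22,-2,4] → ·
    (5,2)@(11, 5): e=[36,-12,0] → ·  [on edge]
    (2,3)@(5, 7): e=[12,12,0] → ·  [on edge]
    (3,3)@(7, 7): e=[26,2,-4] → ·
    (2,5)@(5, 11): e=[48,0,-24] → ·  [on edge]
  covered (2 px):
    · · · · · · · ·
    · · · · █ · · ·
    · · · █ · · · ·
    · · · · · · · ·
    · · · · · · · ·
    · · · · · · · ·
    · · · · · · · ·
    · · · · · · · ·
    · · · · · · · ·
    · · · · · · · ·
    · · · · · · · ·
    · · · · · · · ·

Z-buffer (winner per pixel, '.' = empty):
  . . . . . . . .
  . . . . 1 . . .
  . . 0 1 . . . .
  . 0 0 0 . . . .
  . 0 0 0 . . . .
  . 0 0 0 0 . . .
  . 0 0 0 0 0 . .
  . 0 0 . . . . .
  . . . . . . . .
  . . . . . . . .
  . . . . . . . .
  . . . . . . . .

Final: -1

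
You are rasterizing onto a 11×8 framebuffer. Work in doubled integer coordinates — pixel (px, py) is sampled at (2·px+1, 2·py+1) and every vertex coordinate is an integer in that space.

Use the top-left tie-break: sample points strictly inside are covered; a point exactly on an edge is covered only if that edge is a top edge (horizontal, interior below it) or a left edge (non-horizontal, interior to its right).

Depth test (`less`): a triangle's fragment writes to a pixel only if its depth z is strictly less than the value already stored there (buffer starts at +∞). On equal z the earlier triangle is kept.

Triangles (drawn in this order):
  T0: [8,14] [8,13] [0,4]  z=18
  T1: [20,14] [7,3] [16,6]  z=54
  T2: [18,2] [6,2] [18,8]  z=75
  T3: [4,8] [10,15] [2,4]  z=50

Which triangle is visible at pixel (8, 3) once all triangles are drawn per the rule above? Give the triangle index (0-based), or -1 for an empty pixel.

T0:
  2·area = 8  (B↔C swapped to make it positive)
  edge (8, 14)→(0, 4): d=(-8,-10) top-left  bias=+0
  edge (0, 4)→(8, 13): d=(8,9) right/bottom  bias=-1
  edge (8, 13)→(8, 14): d=(0,1) right/bottom  bias=-1
  covered (0 px):
    . . . . . . . . . . .
    . . . . . . . . . . .
    . . . . . . . . . . .
    . . . . . . . . . . .
    . . . . . . . . . . .
    . . . . . . . . . . .
    . . . . . . . . . . .
    . . . . . . . . . . .
T1:
  2·area = 60
  edge (20, 14)→(7, 3): d=(-13,-11) top-left  bias=+0
  edge (7, 3)→(16, 6): d=(9,3) right/bottom  bias=-1
  edge (16, 6)→(20, 14): d=(4,8) right/bottom  bias=-1
    (0,0)@(1, 1): e=[-40,0,100] → .  [on edge]
    (3,1)@(7, 3): e=[0,0,60] → .  [on edge]
    (5,2)@(11, 5): e=[18,6,36] → X
    (6,2)@(13, 5): e=[40,0,20] → .  [on edge]
    (5,3)@(11, 7): e=[-8,24,44] → .
    (6,3)@(13, 7): e=[14,18,28] → X
    (7,3)@(15, 7): e=[36,12,12] → X
    (8,3)@(17, 7): e=[58,6,-4] → .
    (9,3)@(19, 7): e=[80,0,-20] → .  [on edge]
    (6,4)@(13, 9): e=[-12,36,36] → .
    (7,4)@(15, 9): e=[10,30,20] → X
    (8,4)@(17, 9): e=[32,24,4] → X
  covered (7 px):
    . . . . . . . . . . .
    . . . . . . . . . . .
    . . . . . X . . . . .
    . . . . . . X X . . .
    . . . . . . . X X . .
    . . . . . . . . X . .
    . . . . . . . . . X .
    . . . . . . . . . . .
T2:
  2·area = 72  (B↔C swapped to make it positive)
  edge (18, 2)→(18, 8): d=(0,6) right/bottom  bias=-1
  edge (18, 8)→(6, 2): d=(-12,-6) top-left  bias=+0
  edge (6, 2)→(18, 2): d=(12,0) top-left  bias=+0
    (4,1)@(9, 3): e=[54,6,12] → X
    (5,1)@(11, 3): e=[42,18,12] → X
    (6,1)@(13, 3): e=[30,30,12] → X
    (7,1)@(15, 3): e=[18,42,12] → X
    (8,1)@(17, 3): e=[6,54,12] → X
    (9,1)@(19, 3): e=[-6,66,12] → .
    (4,2)@(9, 5): e=[54,-18,36] → .
    (5,2)@(11, 5): e=[42,-6,36] → .
    (6,2)@(13, 5): e=[30,6,36] → X
    (9,2)@(19, 5): e=[-6,42,36] → .
    (6,3)@(13, 7): e=[30,-18,60] → .
    (7,3)@(15, 7): e=[18,-6,60] → .
  covered (9 px):
    . . . . . . . . . . .
    . . . . X X X X X . .
    . . . . . . X X X . .
    . . . . . . . . X . .
    . . . . . . . . . . .
    . . . . . . . . . . .
    . . . . . . . . . . .
    . . . . . . . . . . .
T3:
  2·area = 10  (B↔C swapped to make it positive)
  edge (4, 8)→(2, 4): d=(-2,-4) top-left  bias=+0
  edge (2, 4)→(10, 15): d=(8,11) right/bottom  bias=-1
  edge (10, 15)→(4, 8): d=(-6,-7) top-left  bias=+0
    (2,4)@(5, 9): e=[2,7,1] → X
    (3,4)@(7, 9): e=[10,-15,15] → .
    (2,5)@(5, 11): e=[-2,23,-11] → .
    (3,5)@(7, 11): e=[6,1,3] → X
    (4,5)@(9, 11): e=[14,-21,17] → .
    (3,6)@(7, 13): e=[2,17,-9] → .
  covered (2 px):
    . . . . . . . . . . .
    . . . . . . . . . . .
    . . . . . . . . . . .
    . . . . . . . . . . .
    . . X . . . . . . . .
    . . . X . . . . . . .
    . . . . . . . . . . .
    . . . . . . . . . . .

Z-buffer (winner per pixel, '.' = empty):
  . . . . . . . . . . .
  . . . . 2 2 2 2 2 . .
  . . . . . 1 2 2 2 . .
  . . . . . . 1 1 2 . .
  . . 3 . . . . 1 1 . .
  . . . 3 . . . . 1 . .
  . . . . . . . . . 1 .
  . . . . . . . . . . .

Result: 2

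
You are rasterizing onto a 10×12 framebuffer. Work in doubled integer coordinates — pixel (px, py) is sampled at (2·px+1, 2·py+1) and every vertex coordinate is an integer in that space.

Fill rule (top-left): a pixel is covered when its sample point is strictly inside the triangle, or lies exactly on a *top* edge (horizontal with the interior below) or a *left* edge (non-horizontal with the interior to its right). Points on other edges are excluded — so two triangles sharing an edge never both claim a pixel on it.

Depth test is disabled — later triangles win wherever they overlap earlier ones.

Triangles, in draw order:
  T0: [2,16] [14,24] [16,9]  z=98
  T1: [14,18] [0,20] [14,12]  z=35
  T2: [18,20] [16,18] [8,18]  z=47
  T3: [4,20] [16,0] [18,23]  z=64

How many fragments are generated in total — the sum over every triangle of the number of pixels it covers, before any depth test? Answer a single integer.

T0:
  2·area = 196  (B↔C swapped to make it positive)
  edge (2, 16)→(16, 9): d=(14,-7) top-left  bias=+0
  edge (16, 9)→(14, 24): d=(-2,15) right/bottom  bias=-1
  edge (14, 24)→(2, 16): d=(-12,-8) top-left  bias=+0
    (6,5)@(13, 11): e=[7,41,148] → X
    (7,5)@(15, 11): e=[21,11,164] → X
    (8,5)@(17, 11): e=[35,-19,180] → .
    (4,6)@(9, 13): e=[7,97,92] → X
    (5,6)@(11, 13): e=[21,67,108] → X
    (8,6)@(17, 13): e=[63,-23,156] → .
    (2,7)@(5, 15): e=[7,153,36] → X
    (3,7)@(7, 15): e=[21,123,52] → X
    (8,7)@(17, 15): e=[91,-27,132] → .
    (2,8)@(5, 17): e=[35,149,12] → X
    (7,8)@(15, 17): e=[105,-1,92] → .
    (2,9)@(5, 19): e=[63,145,-12] → .
  covered (24 px):
    . . . . . . . . . .
    . . . . . . . . . .
    . . . . . . . . . .
    . . . . . . . . . .
    . . . . . . . . . .
    . . . . . . X X . .
    . . . . X X X X . .
    . . X X X X X X . .
    . . X X X X X . . .
    . . . X X X X . . .
    . . . . . X X . . .
    . . . . . . X . . .
T1:
  2·area = 84
  edge (14, 18)→(0, 20): d=(-14,2) right/bottom  bias=-1
  edge (0, 20)→(14, 12): d=(14,-8) top-left  bias=+0
  edge (14, 12)→(14, 18): d=(0,6) right/bottom  bias=-1
    (6,6)@(13, 13): e=[72,6,6] → X
    (7,6)@(15, 13): e=[68,22,-6] → .
    (4,7)@(9, 15): e=[52,2,30] → X
    (5,7)@(11, 15): e=[48,18,18] → X
    (7,7)@(15, 15): e=[40,50,-6] → .
    (3,8)@(7, 17): e=[28,14,42] → X
    (7,8)@(15, 17): e=[12,78,-6] → .
    (1,9)@(3, 19): e=[8,10,66] → X
    (2,9)@(5, 19): e=[4,26,54] → X
    (3,9)@(7, 19): e=[0,42,42] → .  [on edge]
    (4,9)@(9, 19): e=[-4,58,30] → .
    (5,9)@(11, 19): e=[-8,74,18] → .
  covered (10 px):
    . . . . . . . . . .
    . . . . . . . . . .
    . . . . . . . . . .
    . . . . . . . . . .
    . . . . . . . . . .
    . . . . . . . . . .
    . . . . . . X . . .
    . . . . X X X . . .
    . . . X X X X . . .
    . X X . . . . . . .
    . . . . . . . . . .
    . . . . . . . . . .
T2:
  2·area = 16  (B↔C swapped to make it positive)
  edge (18, 20)→(8, 18): d=(-10,-2) top-left  bias=+0
  edge (8, 18)→(16, 18): d=(8,0) top-left  bias=+0
  edge (16, 18)→(18, 20): d=(2,2) right/bottom  bias=-1
    (0,1)@(1, 3): e=[136,-120,0] → .  [on edge]
    (1,2)@(3, 5): e=[120,-104,0] → .  [on edge]
    (2,3)@(5, 7): e=[104,-88,0] → .  [on edge]
    (3,4)@(7, 9): e=[88,-72,0] → .  [on edge]
    (4,5)@(9, 11): e=[72,-56,0] → .  [on edge]
    (5,6)@(11, 13): e=[56,-40,0] → .  [on edge]
    (6,7)@(13, 15): e=[40,-24,0] → .  [on edge]
    (1,8)@(3, 17): e=[0,-8,24] → .  [on edge]
    (7,8)@(15, 17): e=[24,-8,0] → .  [on edge]
    (6,9)@(13, 19): e=[0,8,8] → X  [on edge]
    (7,9)@(15, 19): e=[4,8,4] → X
    (8,9)@(17, 19): e=[8,8,0] → .  [on edge]
    (9,10)@(19, 21): e=[-8,24,0] → .  [on edge]
  covered (2 px):
    . . . . . . . . . .
    . . . . . . . . . .
    . . . . . . . . . .
    . . . . . . . . . .
    . . . . . . . . . .
    . . . . . . . . . .
    . . . . . . . . . .
    . . . . . . . . . .
    . . . . . . . . . .
    . . . . . . X X . .
    . . . . . . . . . .
    . . . . . . . . . .
T3:
  2·area = 316
  edge (4, 20)→(16, 0): d=(12,-20) top-left  bias=+0
  edge (16, 0)→(18, 23): d=(2,23) right/bottom  bias=-1
  edge (18, 23)→(4, 20): d=(-14,-3) top-left  bias=+0
    (7,1)@(15, 3): e=[16,29,271] → X
    (8,1)@(17, 3): e=[56,-17,277] → .
    (6,2)@(13, 5): e=[0,79,237] → X  [on edge]
    (8,2)@(17, 5): e=[80,-13,249] → .
    (6,3)@(13, 7): e=[24,83,209] → X
    (8,3)@(17, 7): e=[104,-9,221] → .
    (5,4)@(11, 9): e=[8,133,175] → X
    (8,4)@(17, 9): e=[128,-5,193] → .
    (5,5)@(11, 11): e=[32,137,147] → X
    (8,5)@(17, 11): e=[152,-1,165] → .
    (4,6)@(9, 13): e=[16,187,113] → X
    (8,6)@(17, 13): e=[176,3,137] → X
    (3,7)@(7, 15): e=[0,237,79] → X  [on edge]
  covered (40 px):
    . . . . . . . . . .
    . . . . . . . X . .
    . . . . . . X X . .
    . . . . . . X X . .
    . . . . . X X X . .
    . . . . . X X X . .
    . . . . X X X X X .
    . . . X X X X X X .
    . . . X X X X X X .
    . . X X X X X X X .
    . . . . X X X X X .
    . . . . . . . . . .

Answer: 76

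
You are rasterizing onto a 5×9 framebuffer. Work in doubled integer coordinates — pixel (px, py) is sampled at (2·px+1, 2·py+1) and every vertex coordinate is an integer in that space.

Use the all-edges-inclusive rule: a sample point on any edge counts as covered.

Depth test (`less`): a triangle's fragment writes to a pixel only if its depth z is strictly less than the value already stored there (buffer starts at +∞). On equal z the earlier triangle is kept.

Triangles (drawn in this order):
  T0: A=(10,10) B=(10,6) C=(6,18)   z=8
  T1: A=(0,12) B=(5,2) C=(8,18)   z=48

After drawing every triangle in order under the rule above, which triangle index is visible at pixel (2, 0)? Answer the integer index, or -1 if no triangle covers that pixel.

T0:
  2·area = 16  (B↔C swapped to make it positive)
  edge (10, 10)→(6, 18): d=(-4,8) inclusive
  edge (6, 18)→(10, 6): d=(4,-12) inclusive
  edge (10, 6)→(10, 10): d=(0,4) inclusive
    (4,4)@(9, 9): e=[12,0,4] → X  [on edge]
    (4,5)@(9, 11): e=[4,8,4] → X
    (4,6)@(9, 13): e=[-4,16,4] → .
    (3,7)@(7, 15): e=[4,0,12] → X  [on edge]
    (4,7)@(9, 15): e=[-12,24,4] → .
    (3,8)@(7, 17): e=[-4,8,12] → .
  covered (3 px):
    . . . . .
    . . . . .
    . . . . .
    . . . . .
    . . . . X
    . . . . X
    . . . . .
    . . . X .
    . . . . .
T1:
  2·area = 110
  edge (0, 12)→(5, 2): d=(5,-10) inclusive
  edge (5, 2)→(8, 18): d=(3,16) inclusive
  edge (8, 18)→(0, 12): d=(-8,-6) inclusive
    (2,1)@(5, 3): e=[5,3,102] → X
    (3,1)@(7, 3): e=[25,-29,114] → .
    (2,2)@(5, 5): e=[15,9,86] → X
    (3,2)@(7, 5): e=[35,-23,98] → .
    (1,3)@(3, 7): e=[5,47,58] → X
    (3,3)@(7, 7): e=[45,-17,82] → .
    (1,4)@(3, 9): e=[15,53,42] → X
    (3,4)@(7, 9): e=[55,-11,66] → .
    (0,5)@(1, 11): e=[5,91,14] → X
    (3,5)@(7, 11): e=[65,-5,50] → .
    (0,6)@(1, 13): e=[15,97,-2] → .
    (1,6)@(3, 13): e=[35,65,10] → X
  covered (15 px):
    . . . . .
    . . X . .
    . . X . .
    . X X . .
    . X X . .
    X X X . .
    . X X X .
    . . X X .
    . . . X .

Z-buffer (winner per pixel, '.' = empty):
  . . . . .
  . . 1 . .
  . . 1 . .
  . 1 1 . .
  . 1 1 . 0
  1 1 1 . 0
  . 1 1 1 .
  . . 1 0 .
  . . . 1 .

Result: -1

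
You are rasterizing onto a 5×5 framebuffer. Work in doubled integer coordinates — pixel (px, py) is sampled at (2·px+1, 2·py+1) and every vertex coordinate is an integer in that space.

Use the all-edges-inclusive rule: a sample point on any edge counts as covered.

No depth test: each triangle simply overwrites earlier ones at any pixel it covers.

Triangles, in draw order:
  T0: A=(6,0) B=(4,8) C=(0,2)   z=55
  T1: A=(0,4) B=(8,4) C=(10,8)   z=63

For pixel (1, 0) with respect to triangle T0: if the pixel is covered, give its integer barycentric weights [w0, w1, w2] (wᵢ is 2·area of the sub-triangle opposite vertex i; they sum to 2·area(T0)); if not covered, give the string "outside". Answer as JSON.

T0:
  2·area = 44
  edge (6, 0)→(4, 8): d=(-2,8) inclusive
  edge (4, 8)→(0, 2): d=(-4,-6) inclusive
  edge (0, 2)→(6, 0): d=(6,-2) inclusive
    (1,0)@(3, 1): e=[22,22,0] → #  [on edge]
    (2,0)@(5, 1): e=[6,34,4] → #
    (3,0)@(7, 1): e=[-10,46,8] → ·
    (0,1)@(1, 3): e=[34,2,8] → #
    (3,1)@(7, 3): e=[-14,38,20] → ·
    (0,2)@(1, 5): e=[30,-6,20] → ·
    (1,2)@(3, 5): e=[14,6,24] → #
    (2,2)@(5, 5): e=[-2,18,28] → ·
    (1,3)@(3, 7): e=[10,-2,36] → ·
  covered (6 px):
    · # # · ·
    # # # · ·
    · # · · ·
    · · · · ·
    · · · · ·
T1:
  2·area = 32
  edge (0, 4)→(8, 4): d=(8,0) inclusive
  edge (8, 4)→(10, 8): d=(2,4) inclusive
  edge (10, 8)→(0, 4): d=(-10,-4) inclusive
    (1,2)@(3, 5): e=[8,22,2] → #
    (2,2)@(5, 5): e=[8,14,10] → #
    (3,2)@(7, 5): e=[8,6,18] → #
    (4,2)@(9, 5): e=[8,-2,26] → ·
    (1,3)@(3, 7): e=[24,26,-18] → ·
    (2,3)@(5, 7): e=[24,18,-10] → ·
    (3,3)@(7, 7): e=[24,10,-2] → ·
    (4,3)@(9, 7): e=[24,2,6] → #
    (4,4)@(9, 9): e=[40,6,-14] → ·
  covered (4 px):
    · · · · ·
    · · · · ·
    · # # # ·
    · · · · #
    · · · · ·

Final: [22,0,22]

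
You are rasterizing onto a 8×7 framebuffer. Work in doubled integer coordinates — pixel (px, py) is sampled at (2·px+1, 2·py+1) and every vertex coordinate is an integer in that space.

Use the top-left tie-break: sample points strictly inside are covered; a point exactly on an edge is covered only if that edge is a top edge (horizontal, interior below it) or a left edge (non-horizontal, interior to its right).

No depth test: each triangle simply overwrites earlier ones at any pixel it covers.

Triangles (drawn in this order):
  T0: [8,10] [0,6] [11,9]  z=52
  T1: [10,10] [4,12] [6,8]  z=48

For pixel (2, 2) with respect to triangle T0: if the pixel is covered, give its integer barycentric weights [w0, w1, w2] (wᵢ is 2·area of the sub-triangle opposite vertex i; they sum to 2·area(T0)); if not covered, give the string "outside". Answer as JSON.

T0:
  2·area = 20
  edge (8, 10)→(0, 6): d=(-8,-4) top-left  bias=+0
  edge (0, 6)→(11, 9): d=(11,3) right/bottom  bias=-1
  edge (11, 9)→(8, 10): d=(-3,1) right/bottom  bias=-1
    (1,3)@(3, 7): e=[4,2,14] → X
    (2,3)@(5, 7): e=[12,-4,12] → .
    (1,4)@(3, 9): e=[-12,24,8] → .
    (3,4)@(7, 9): e=[4,12,4] → X
    (4,4)@(9, 9): e=[12,6,2] → X
    (5,4)@(11, 9): e=[20,0,0] → .  [on edge]
    (2,5)@(5, 11): e=[-20,40,0] → .  [on edge]
    (3,5)@(7, 11): e=[-12,34,-2] → .
    (4,5)@(9, 11): e=[-4,28,-4] → .
  covered (3 px):
    . . . . . . . .
    . . . . . . . .
    . . . . . . . .
    . X . . . . . .
    . . . X X . . .
    . . . . . . . .
    . . . . . . . .
T1:
  2·area = 20
  edge (10, 10)→(4, 12): d=(-6,2) right/bottom  bias=-1
  edge (4, 12)→(6, 8): d=(2,-4) top-left  bias=+0
  edge (6, 8)→(10, 10): d=(4,2) right/bottom  bias=-1
    (3,4)@(7, 9): e=[12,6,2] → X
    (4,4)@(9, 9): e=[8,14,-2] → .
    (6,4)@(13, 9): e=[0,30,-10] → .  [on edge]
    (2,5)@(5, 11): e=[4,2,14] → X
    (3,5)@(7, 11): e=[0,10,10] → .  [on edge]
    (0,6)@(1, 13): e=[0,-10,30] → .  [on edge]
    (2,6)@(5, 13): e=[-8,6,22] → .
  covered (2 px):
    . . . . . . . .
    . . . . . . . .
    . . . . . . . .
    . . . . . . . .
    . . . X . . . .
    . . X . . . . .
    . . . . . . . .

Result: "outside"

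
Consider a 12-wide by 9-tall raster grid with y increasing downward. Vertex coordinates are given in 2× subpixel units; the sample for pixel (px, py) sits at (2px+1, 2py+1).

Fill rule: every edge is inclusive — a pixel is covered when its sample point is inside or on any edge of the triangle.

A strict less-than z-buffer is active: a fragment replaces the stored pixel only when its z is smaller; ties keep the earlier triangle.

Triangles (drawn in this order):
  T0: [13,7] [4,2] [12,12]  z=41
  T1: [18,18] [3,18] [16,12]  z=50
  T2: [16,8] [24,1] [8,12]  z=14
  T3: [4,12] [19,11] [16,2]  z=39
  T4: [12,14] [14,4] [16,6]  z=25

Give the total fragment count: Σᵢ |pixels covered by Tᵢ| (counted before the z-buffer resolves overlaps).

T0:
  2·area = 50  (B↔C swapped to make it positive)
  edge (13, 7)→(12, 12): d=(-1,5) inclusive
  edge (12, 12)→(4, 2): d=(-8,-10) inclusive
  edge (4, 2)→(13, 7): d=(9,5) inclusive
    (2,1)@(5, 3): e=[44,2,4] → X
    (3,1)@(7, 3): e=[34,22,-6] → .
    (2,2)@(5, 5): e=[42,-14,22] → .
    (3,2)@(7, 5): e=[32,6,12] → X
    (4,2)@(9, 5): e=[22,26,2] → X
    (5,2)@(11, 5): e=[12,46,-8] → .
    (3,3)@(7, 7): e=[30,-10,30] → .
    (4,3)@(9, 7): e=[20,10,20] → X
    (5,3)@(11, 7): e=[10,30,10] → X
    (6,3)@(13, 7): e=[0,50,0] → X  [on edge]
    (7,3)@(15, 7): e=[-10,70,-10] → .
    (4,4)@(9, 9): e=[18,-6,38] → .
    (5,8)@(11, 17): e=[0,-50,100] → .  [on edge]
  covered (7 px):
    . . . . . . . . . . . .
    . . X . . . . . . . . .
    . . . X X . . . . . . .
    . . . . X X X . . . . .
    . . . . . X . . . . . .
    . . . . . . . . . . . .
    . . . . . . . . . . . .
    . . . . . . . . . . . .
    . . . . . . . . . . . .
T1:
  2·area = 90
  edge (18, 18)→(3, 18): d=(-15,0) inclusive
  edge (3, 18)→(16, 12): d=(13,-6) inclusive
  edge (16, 12)→(18, 18): d=(2,6) inclusive
    (6,1)@(13, 3): e=[225,-135,0] → .  [on edge]
    (7,4)@(15, 9): e=[135,-45,0] → .  [on edge]
    (7,6)@(15, 13): e=[75,7,8] → X
    (8,6)@(17, 13): e=[75,19,-4] → .
    (5,7)@(11, 15): e=[45,9,36] → X
    (6,7)@(13, 15): e=[45,21,24] → X
    (8,7)@(17, 15): e=[45,45,0] → X  [on edge]
    (9,7)@(19, 15): e=[45,57,-12] → .
    (3,8)@(7, 17): e=[15,11,64] → X
    (4,8)@(9, 17): e=[15,23,52] → X
    (9,8)@(19, 17): e=[15,83,-8] → .
  covered (11 px):
    . . . . . . . . . . . .
    . . . . . . . . . . . .
    . . . . . . . . . . . .
    . . . . . . . . . . . .
    . . . . . . . . . . . .
    . . . . . . . . . . . .
    . . . . . . . X . . . .
    . . . . . X X X X . . .
    . . . X X X X X X . . .
T2:
  2·area = 24  (B↔C swapped to make it positive)
  edge (16, 8)→(8, 12): d=(-8,4) inclusive
  edge (8, 12)→(24, 1): d=(16,-11) inclusive
  edge (24, 1)→(16, 8): d=(-8,7) inclusive
    (9,2)@(19, 5): e=[12,9,3] → X
    (10,2)@(21, 5): e=[4,31,-11] → .
    (8,3)@(17, 7): e=[4,19,1] → X
    (9,3)@(19, 7): e=[-4,41,-13] → .
    (6,4)@(13, 9): e=[4,7,13] → X
    (7,4)@(15, 9): e=[-4,29,-1] → .
    (8,4)@(17, 9): e=[-12,51,-15] → .
    (6,5)@(13, 11): e=[-12,39,-3] → .
  covered (3 px):
    . . . . . . . . . . . .
    . . . . . . . . . . . .
    . . . . . . . . . X . .
    . . . . . . . . X . . .
    . . . . . . X . . . . .
    . . . . . . . . . . . .
    . . . . . . . . . . . .
    . . . . . . . . . . . .
    . . . . . . . . . . . .
T3:
  2·area = 138  (B↔C swapped to make it positive)
  edge (4, 12)→(16, 2): d=(12,-10) inclusive
  edge (16, 2)→(19, 11): d=(3,9) inclusive
  edge (19, 11)→(4, 12): d=(-15,1) inclusive
    (7,1)@(15, 3): e=[2,12,124] → X
    (8,1)@(17, 3): e=[22,-6,122] → .
    (6,2)@(13, 5): e=[6,36,96] → X
    (8,2)@(17, 5): e=[46,0,92] → X  [on edge]
    (9,2)@(19, 5): e=[66,-18,90] → .
    (5,3)@(11, 7): e=[10,60,68] → X
    (9,3)@(19, 7): e=[90,-12,60] → .
    (4,4)@(9, 9): e=[14,84,40] → X
    (9,4)@(19, 9): e=[114,-6,30] → .
    (3,5)@(7, 11): e=[18,108,12] → X
    (9,5)@(19, 11): e=[138,0,0] → X  [on edge]
    (10,5)@(21, 11): e=[158,-18,-2] → .
    (10,8)@(21, 17): e=[230,0,-92] → .  [on edge]
  covered (20 px):
    . . . . . . . . . . . .
    . . . . . . . X . . . .
    . . . . . . X X X . . .
    . . . . . X X X X . . .
    . . . . X X X X X . . .
    . . . X X X X X X X . .
    . . . . . . . . . . . .
    . . . . . . . . . . . .
    . . . . . . . . . . . .
T4:
  2·area = 24
  edge (12, 14)→(14, 4): d=(2,-10) inclusive
  edge (14, 4)→(16, 6): d=(2,2) inclusive
  edge (16, 6)→(12, 14): d=(-4,8) inclusive
    (5,0)@(11, 1): e=[-36,0,60] → .  [on edge]
    (6,1)@(13, 3): e=[-12,0,36] → .  [on edge]
    (7,2)@(15, 5): e=[12,0,12] → X  [on edge]
    (8,2)@(17, 5): e=[32,-4,-4] → .
    (7,3)@(15, 7): e=[16,4,4] → X
    (8,3)@(17, 7): e=[36,0,-12] → .  [on edge]
    (6,4)@(13, 9): e=[0,12,12] → X  [on edge]
    (7,4)@(15, 9): e=[20,8,-4] → .
    (9,4)@(19, 9): e=[60,0,-36] → .  [on edge]
    (6,5)@(13, 11): e=[4,16,4] → X
    (7,5)@(15, 11): e=[24,12,-12] → .
    (10,5)@(21, 11): e=[84,0,-60] → .  [on edge]
    (11,6)@(23, 13): e=[108,0,-84] → .  [on edge]
  covered (4 px):
    . . . . . . . . . . . .
    . . . . . . . . . . . .
    . . . . . . . X . . . .
    . . . . . . . X . . . .
    . . . . . . X . . . . .
    . . . . . . X . . . . .
    . . . . . . . . . . . .
    . . . . . . . . . . . .
    . . . . . . . . . . . .

Final: 45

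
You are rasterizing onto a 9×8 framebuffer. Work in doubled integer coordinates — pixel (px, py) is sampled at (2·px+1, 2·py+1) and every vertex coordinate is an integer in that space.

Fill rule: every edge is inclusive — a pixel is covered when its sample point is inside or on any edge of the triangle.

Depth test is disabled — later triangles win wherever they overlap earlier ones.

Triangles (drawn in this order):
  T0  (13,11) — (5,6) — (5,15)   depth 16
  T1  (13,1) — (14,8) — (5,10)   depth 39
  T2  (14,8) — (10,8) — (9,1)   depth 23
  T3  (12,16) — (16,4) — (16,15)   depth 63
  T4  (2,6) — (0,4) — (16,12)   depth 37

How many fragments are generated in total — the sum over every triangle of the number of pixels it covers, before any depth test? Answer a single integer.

T0:
  2·area = 72  (B↔C swapped to make it positive)
  edge (13, 11)→(5, 15): d=(-8,4) inclusive
  edge (5, 15)→(5, 6): d=(0,-9) inclusive
  edge (5, 6)→(13, 11): d=(8,5) inclusive
    (2,0)@(5, 1): e=[112,0,-40] → ·  [on edge]
    (2,1)@(5, 3): e=[96,0,-24] → ·  [on edge]
    (2,2)@(5, 5): e=[80,0,-8] → ·  [on edge]
    (2,3)@(5, 7): e=[64,0,8] → █  [on edge]
    (3,3)@(7, 7): e=[56,18,-2] → ·
    (2,4)@(5, 9): e=[48,0,24] → █  [on edge]
    (3,4)@(7, 9): e=[40,18,14] → █
    (4,4)@(9, 9): e=[32,36,4] → █
    (5,4)@(11, 9): e=[24,54,-6] → ·
    (8,4)@(17, 9): e=[0,108,-36] → ·  [on edge]
    (2,5)@(5, 11): e=[32,0,40] → █  [on edge]
    (5,5)@(11, 11): e=[8,54,10] → █
    (6,5)@(13, 11): e=[0,72,0] → █  [on edge]
    (2,6)@(5, 13): e=[16,0,56] → █  [on edge]
    (4,6)@(9, 13): e=[0,36,36] → █  [on edge]
    (2,7)@(5, 15): e=[0,0,72] → █  [on edge]
  covered (13 px):
    · · · · · · · · ·
    · · · · · · · · ·
    · · · · · · · · ·
    · · █ · · · · · ·
    · · █ █ █ · · · ·
    · · █ █ █ █ █ · ·
    · · █ █ █ · · · ·
    · · █ · · · · · ·
T1:
  2·area = 65
  edge (13, 1)→(14, 8): d=(1,7) inclusive
  edge (14, 8)→(5, 10): d=(-9,2) inclusive
  edge (5, 10)→(13, 1): d=(8,-9) inclusive
    (6,0)@(13, 1): e=[0,65,0] → █  [on edge]
    (7,0)@(15, 1): e=[-14,61,18] → ·
    (6,1)@(13, 3): e=[2,47,16] → █
    (7,1)@(15, 3): e=[-12,43,34] → ·
    (5,2)@(11, 5): e=[18,33,14] → █
    (7,2)@(15, 5): e=[-10,25,50] → ·
    (4,3)@(9, 7): e=[34,19,12] → █
    (7,3)@(15, 7): e=[-8,7,66] → ·
    (3,4)@(7, 9): e=[50,5,10] → █
    (5,4)@(11, 9): e=[22,-3,46] → ·
    (6,4)@(13, 9): e=[8,-7,64] → ·
    (3,5)@(7, 11): e=[52,-13,26] → ·
    (7,7)@(15, 15): e=[0,-65,130] → ·  [on edge]
  covered (9 px):
    · · · · · · █ · ·
    · · · · · · █ · ·
    · · · · · █ █ · ·
    · · · · █ █ █ · ·
    · · · █ █ · · · ·
    · · · · · · · · ·
    · · · · · · · · ·
    · · · · · · · · ·
T2:
  2·area = 28
  edge (14, 8)→(10, 8): d=(-4,0) inclusive
  edge (10, 8)→(9, 1): d=(-1,-7) inclusive
  edge (9, 1)→(14, 8): d=(5,7) inclusive
    (4,0)@(9, 1): e=[28,0,0] → █  [on edge]
    (5,0)@(11, 1): e=[28,14,-14] → ·
    (4,1)@(9, 3): e=[20,-2,10] → ·
    (5,2)@(11, 5): e=[12,10,6] → █
    (6,2)@(13, 5): e=[12,24,-8] → ·
    (5,3)@(11, 7): e=[4,8,16] → █
    (6,3)@(13, 7): e=[4,22,2] → █
    (7,3)@(15, 7): e=[4,36,-12] → ·
    (5,4)@(11, 9): e=[-4,6,26] → ·
    (6,4)@(13, 9): e=[-4,20,12] → ·
    (5,7)@(11, 15): e=[-28,0,56] → ·  [on edge]
  covered (4 px):
    · · · · █ · · · ·
    · · · · · · · · ·
    · · · · · █ · · ·
    · · · · · █ █ · ·
    · · · · · · · · ·
    · · · · · · · · ·
    · · · · · · · · ·
    · · · · · · · · ·
T3:
  2·area = 44
  edge (12, 16)→(16, 4): d=(4,-12) inclusive
  edge (16, 4)→(16, 15): d=(0,11) inclusive
  edge (16, 15)→(12, 16): d=(-4,1) inclusive
    (8,0)@(17, 1): e=[0,-11,55] → ·  [on edge]
    (7,3)@(15, 7): e=[0,11,33] → █  [on edge]
    (8,3)@(17, 7): e=[24,-11,31] → ·
    (7,4)@(15, 9): e=[8,11,25] → █
    (8,4)@(17, 9): e=[32,-11,23] → ·
    (7,5)@(15, 11): e=[16,11,17] → █
    (8,5)@(17, 11): e=[40,-11,15] → ·
    (6,6)@(13, 13): e=[0,33,11] → █  [on edge]
    (8,6)@(17, 13): e=[48,-11,7] → ·
    (6,7)@(13, 15): e=[8,33,3] → █
    (8,7)@(17, 15): e=[56,-11,-1] → ·
  covered (7 px):
    · · · · · · · · ·
    · · · · · · · · ·
    · · · · · · · · ·
    · · · · · · · █ ·
    · · · · · · · █ ·
    · · · · · · · █ ·
    · · · · · · █ █ ·
    · · · · · · █ █ ·
T4:
  2·area = 16
  edge (2, 6)→(0, 4): d=(-2,-2) inclusive
  edge (0, 4)→(16, 12): d=(16,8) inclusive
  edge (16, 12)→(2, 6): d=(-14,-6) inclusive
    (0,2)@(1, 5): e=[0,8,8] → █  [on edge]
    (1,2)@(3, 5): e=[4,-8,20] → ·
    (0,3)@(1, 7): e=[-4,40,-20] → ·
    (1,3)@(3, 7): e=[0,24,-8] → ·  [on edge]
    (2,3)@(5, 7): e=[4,8,4] → █
    (3,3)@(7, 7): e=[8,-8,16] → ·
    (2,4)@(5, 9): e=[0,40,-24] → ·  [on edge]
    (4,4)@(9, 9): e=[8,8,0] → █  [on edge]
    (5,4)@(11, 9): e=[12,-8,12] → ·
    (3,5)@(7, 11): e=[0,56,-40] → ·  [on edge]
    (4,5)@(9, 11): e=[4,40,-28] → ·
    (4,6)@(9, 13): e=[0,72,-56] → ·  [on edge]
    (5,7)@(11, 15): e=[0,88,-72] → ·  [on edge]
  covered (3 px):
    · · · · · · · · ·
    · · · · · · · · ·
    █ · · · · · · · ·
    · · █ · · · · · ·
    · · · · █ · · · ·
    · · · · · · · · ·
    · · · · · · · · ·
    · · · · · · · · ·

Result: 36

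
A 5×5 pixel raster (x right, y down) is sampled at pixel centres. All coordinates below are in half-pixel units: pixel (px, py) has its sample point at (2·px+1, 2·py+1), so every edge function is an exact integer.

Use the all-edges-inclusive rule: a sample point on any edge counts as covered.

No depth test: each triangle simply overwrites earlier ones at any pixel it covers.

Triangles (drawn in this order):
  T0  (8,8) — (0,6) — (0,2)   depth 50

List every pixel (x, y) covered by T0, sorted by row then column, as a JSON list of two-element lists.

T0:
  2·area = 32
  edge (8, 8)→(0, 6): d=(-8,-2) inclusive
  edge (0, 6)→(0, 2): d=(0,-4) inclusive
  edge (0, 2)→(8, 8): d=(8,6) inclusive
    (0,1)@(1, 3): e=[26,4,2] → #
    (1,1)@(3, 3): e=[30,12,-10] → ·
    (0,2)@(1, 5): e=[10,4,18] → #
    (1,2)@(3, 5): e=[14,12,6] → #
    (2,2)@(5, 5): e=[18,20,-6] → ·
    (0,3)@(1, 7): e=[-6,4,34] → ·
    (1,3)@(3, 7): e=[-2,12,22] → ·
    (2,3)@(5, 7): e=[2,20,10] → #
    (3,3)@(7, 7): e=[6,28,-2] → ·
    (2,4)@(5, 9): e=[-14,20,26] → ·
  covered (4 px):
    · · · · ·
    # · · · ·
    # # · · ·
    · · # · ·
    · · · · ·

Result: [[0,1],[0,2],[1,2],[2,3]]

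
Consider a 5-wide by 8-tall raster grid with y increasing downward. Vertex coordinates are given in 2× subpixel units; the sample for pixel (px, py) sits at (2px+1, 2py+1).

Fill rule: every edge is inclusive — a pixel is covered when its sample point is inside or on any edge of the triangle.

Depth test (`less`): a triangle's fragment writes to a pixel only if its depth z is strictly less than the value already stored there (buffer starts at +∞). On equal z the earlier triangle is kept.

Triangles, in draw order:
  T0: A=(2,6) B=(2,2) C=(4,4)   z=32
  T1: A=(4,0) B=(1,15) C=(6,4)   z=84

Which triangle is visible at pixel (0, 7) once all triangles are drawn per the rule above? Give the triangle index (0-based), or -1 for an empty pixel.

T0:
  2·area = 8
  edge (2, 6)→(2, 2): d=(0,-4) inclusive
  edge (2, 2)→(4, 4): d=(2,2) inclusive
  edge (4, 4)→(2, 6): d=(-2,2) inclusive
    (0,0)@(1, 1): e=[-4,0,12] → .  [on edge]
    (3,0)@(7, 1): e=[20,-12,0] → .  [on edge]
    (1,1)@(3, 3): e=[4,0,4] → X  [on edge]
    (2,1)@(5, 3): e=[12,-4,0] → .  [on edge]
    (1,2)@(3, 5): e=[4,4,0] → X  [on edge]
    (2,2)@(5, 5): e=[12,0,-4] → .  [on edge]
    (0,3)@(1, 7): e=[-4,12,0] → .  [on edge]
    (1,3)@(3, 7): e=[4,8,-4] → .
    (3,3)@(7, 7): e=[20,0,-12] → .  [on edge]
    (4,4)@(9, 9): e=[28,0,-20] → .  [on edge]
  covered (2 px):
    . . . . .
    . X . . .
    . X . . .
    . . . . .
    . . . . .
    . . . . .
    . . . . .
    . . . . .
T1:
  2·area = 42  (B↔C swapped to make it positive)
  edge (4, 0)→(6, 4): d=(2,4) inclusive
  edge (6, 4)→(1, 15): d=(-5,11) inclusive
  edge (1, 15)→(4, 0): d=(3,-15) inclusive
    (2,1)@(5, 3): e=[2,16,24] → X
    (3,1)@(7, 3): e=[-6,-6,54] → .
    (1,2)@(3, 5): e=[14,28,0] → X  [on edge]
    (3,2)@(7, 5): e=[-2,-16,60] → .
    (1,3)@(3, 7): e=[18,18,6] → X
    (2,3)@(5, 7): e=[10,-4,36] → .
    (1,4)@(3, 9): e=[22,8,12] → X
    (2,4)@(5, 9): e=[14,-14,42] → .
    (1,5)@(3, 11): e=[26,-2,18] → .
    (0,7)@(1, 15): e=[42,0,0] → X  [on edge]
    (1,7)@(3, 15): e=[34,-22,30] → .
  covered (6 px):
    . . . . .
    . . X . .
    . X X . .
    . X . . .
    . X . . .
    . . . . .
    . . . . .
    X . . . .

Z-buffer (winner per pixel, '.' = empty):
  . . . . .
  . 0 1 . .
  . 0 1 . .
  . 1 . . .
  . 1 . . .
  . . . . .
  . . . . .
  1 . . . .

Answer: 1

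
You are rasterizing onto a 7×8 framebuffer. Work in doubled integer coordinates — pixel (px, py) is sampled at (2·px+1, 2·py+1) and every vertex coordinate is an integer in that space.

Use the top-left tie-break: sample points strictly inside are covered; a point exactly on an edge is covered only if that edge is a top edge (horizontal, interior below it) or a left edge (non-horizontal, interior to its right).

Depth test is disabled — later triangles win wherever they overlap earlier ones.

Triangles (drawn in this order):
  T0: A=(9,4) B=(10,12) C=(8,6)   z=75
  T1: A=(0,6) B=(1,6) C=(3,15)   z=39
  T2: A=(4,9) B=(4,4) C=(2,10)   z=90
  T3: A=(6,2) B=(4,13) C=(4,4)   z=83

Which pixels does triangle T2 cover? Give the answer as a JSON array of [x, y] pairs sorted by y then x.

T0:
  2·area = 10
  edge (9, 4)→(10, 12): d=(1,8) right/bottom  bias=-1
  edge (10, 12)→(8, 6): d=(-2,-6) top-left  bias=+0
  edge (8, 6)→(9, 4): d=(1,-2) top-left  bias=+0
    (3,1)@(7, 3): e=[15,0,-5] → ·  [on edge]
    (4,2)@(9, 5): e=[1,8,1] → #
    (5,2)@(11, 5): e=[-15,20,5] → ·
    (4,3)@(9, 7): e=[3,4,3] → #
    (5,3)@(11, 7): e=[-13,16,7] → ·
    (4,4)@(9, 9): e=[5,0,5] → #  [on edge]
    (5,4)@(11, 9): e=[-11,12,9] → ·
    (4,5)@(9, 11): e=[7,-4,7] → ·
    (5,7)@(11, 15): e=[-5,0,15] → ·  [on edge]
  covered (3 px):
    · · · · · · ·
    · · · · · · ·
    · · · · # · ·
    · · · · # · ·
    · · · · # · ·
    · · · · · · ·
    · · · · · · ·
    · · · · · · ·
T1:
  2·area = 9
  edge (0, 6)→(1, 6): d=(1,0) top-left  bias=+0
  edge (1, 6)→(3, 15): d=(2,9) right/bottom  bias=-1
  edge (3, 15)→(0, 6): d=(-3,-9) top-left  bias=+0
    (0,3)@(1, 7): e=[1,2,6] → #
    (1,3)@(3, 7): e=[1,-16,24] → ·
    (0,4)@(1, 9): e=[3,6,0] → #  [on edge]
    (1,4)@(3, 9): e=[3,-12,18] → ·
    (0,5)@(1, 11): e=[5,10,-6] → ·
    (1,7)@(3, 15): e=[9,0,0] → ·  [on edge]
  covered (2 px):
    · · · · · · ·
    · · · · · · ·
    · · · · · · ·
    # · · · · · ·
    # · · · · · ·
    · · · · · · ·
    · · · · · · ·
    · · · · · · ·
T2:
  2·area = 10  (B↔C swapped to make it positive)
  edge (4, 9)→(2, 10): d=(-2,1) right/bottom  bias=-1
  edge (2, 10)→(4, 4): d=(2,-6) top-left  bias=+0
  edge (4, 4)→(4, 9): d=(0,5) right/bottom  bias=-1
    (2,0)@(5, 1): e=[15,0,-5] → ·  [on edge]
    (1,3)@(3, 7): e=[5,0,5] → #  [on edge]
    (2,3)@(5, 7): e=[3,12,-5] → ·
    (1,4)@(3, 9): e=[1,4,5] → #
    (2,4)@(5, 9): e=[-1,16,-5] → ·
    (1,5)@(3, 11): e=[-3,8,5] → ·
    (0,6)@(1, 13): e=[-5,0,15] → ·  [on edge]
  covered (2 px):
    · · · · · · ·
    · · · · · · ·
    · · · · · · ·
    · # · · · · ·
    · # · · · · ·
    · · · · · · ·
    · · · · · · ·
    · · · · · · ·
T3:
  2·area = 18
  edge (6, 2)→(4, 13): d=(-2,11) right/bottom  bias=-1
  edge (4, 13)→(4, 4): d=(0,-9) top-left  bias=+0
  edge (4, 4)→(6, 2): d=(2,-2) top-left  bias=+0
    (3,0)@(7, 1): e=[-9,27,0] → ·  [on edge]
    (2,1)@(5, 3): e=[9,9,0] → #  [on edge]
    (3,1)@(7, 3): e=[-13,27,4] → ·
    (1,2)@(3, 5): e=[27,-9,0] → ·  [on edge]
    (2,2)@(5, 5): e=[5,9,4] → #
    (3,2)@(7, 5): e=[-17,27,8] → ·
    (0,3)@(1, 7): e=[45,-27,0] → ·  [on edge]
    (2,3)@(5, 7): e=[1,9,8] → #
    (3,3)@(7, 7): e=[-21,27,12] → ·
    (2,4)@(5, 9): e=[-3,9,12] → ·
  covered (3 px):
    · · · · · · ·
    · · # · · · ·
    · · # · · · ·
    · · # · · · ·
    · · · · · · ·
    · · · · · · ·
    · · · · · · ·
    · · · · · · ·

Answer: [[1,3],[1,4]]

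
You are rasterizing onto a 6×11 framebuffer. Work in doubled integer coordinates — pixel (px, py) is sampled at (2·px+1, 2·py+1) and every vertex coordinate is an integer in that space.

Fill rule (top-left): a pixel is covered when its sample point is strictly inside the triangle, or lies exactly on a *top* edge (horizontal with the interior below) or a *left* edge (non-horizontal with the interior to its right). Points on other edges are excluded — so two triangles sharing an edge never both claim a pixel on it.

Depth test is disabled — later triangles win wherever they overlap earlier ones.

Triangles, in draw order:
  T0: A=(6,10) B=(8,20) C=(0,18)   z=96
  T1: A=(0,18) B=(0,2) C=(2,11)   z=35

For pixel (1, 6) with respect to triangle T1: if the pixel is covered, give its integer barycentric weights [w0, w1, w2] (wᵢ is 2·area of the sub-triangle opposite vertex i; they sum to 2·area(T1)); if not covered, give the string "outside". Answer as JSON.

T0:
  2·area = 76
  edge (6, 10)→(8, 20): d=(2,10) right/bottom  bias=-1
  edge (8, 20)→(0, 18): d=(-8,-2) top-left  bias=+0
  edge (0, 18)→(6, 10): d=(6,-8) top-left  bias=+0
    (2,2)@(5, 5): e=[0,114,-38] → .  [on edge]
    (2,6)@(5, 13): e=[16,50,10] → X
    (3,6)@(7, 13): e=[-4,54,26] → .
    (1,7)@(3, 15): e=[40,30,6] → X
    (3,7)@(7, 15): e=[0,38,38] → .  [on edge]
    (0,8)@(1, 17): e=[64,10,2] → X
    (3,8)@(7, 17): e=[4,22,50] → X
    (4,8)@(9, 17): e=[-16,26,66] → .
    (0,9)@(1, 19): e=[68,-6,14] → .
    (1,9)@(3, 19): e=[48,-2,30] → .
    (2,9)@(5, 19): e=[28,2,46] → X
    (4,9)@(9, 19): e=[-12,10,78] → .
  covered (9 px):
    . . . . . .
    . . . . . .
    . . . . . .
    . . . . . .
    . . . . . .
    . . . . . .
    . . X . . .
    . X X . . .
    X X X X . .
    . . X X . .
    . . . . . .
T1:
  2·area = 32
  edge (0, 18)→(0, 2): d=(0,-16) top-left  bias=+0
  edge (0, 2)→(2, 11): d=(2,9) right/bottom  bias=-1
  edge (2, 11)→(0, 18): d=(-2,7) right/bottom  bias=-1
    (0,3)@(1, 7): e=[16,1,15] → X
    (1,3)@(3, 7): e=[48,-17,1] → .
    (0,4)@(1, 9): e=[16,5,11] → X
    (1,4)@(3, 9): e=[48,-13,-3] → .
    (0,5)@(1, 11): e=[16,9,7] → X
    (1,5)@(3, 11): e=[48,-9,-7] → .
    (0,6)@(1, 13): e=[16,13,3] → X
    (1,6)@(3, 13): e=[48,-5,-11] → .
    (0,7)@(1, 15): e=[16,17,-1] → .
  covered (4 px):
    . . . . . .
    . . . . . .
    . . . . . .
    X . . . . .
    X . . . . .
    X . . . . .
    X . . . . .
    . . . . . .
    . . . . . .
    . . . . . .
    . . . . . .

Answer: "outside"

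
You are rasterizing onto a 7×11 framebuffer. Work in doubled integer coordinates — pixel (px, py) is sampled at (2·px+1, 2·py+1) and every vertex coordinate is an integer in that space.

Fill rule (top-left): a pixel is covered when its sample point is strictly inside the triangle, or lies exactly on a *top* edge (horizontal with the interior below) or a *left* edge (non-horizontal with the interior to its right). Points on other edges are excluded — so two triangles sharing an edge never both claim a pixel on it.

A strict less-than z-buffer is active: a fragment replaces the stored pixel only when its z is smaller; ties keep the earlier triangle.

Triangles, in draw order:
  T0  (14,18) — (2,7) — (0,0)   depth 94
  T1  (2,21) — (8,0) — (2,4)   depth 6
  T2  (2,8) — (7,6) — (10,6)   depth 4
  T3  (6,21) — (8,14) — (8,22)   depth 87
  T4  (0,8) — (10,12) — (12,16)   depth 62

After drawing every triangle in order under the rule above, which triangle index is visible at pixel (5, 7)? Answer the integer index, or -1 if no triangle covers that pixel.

T0:
  2·area = 62
  edge (14, 18)→(2, 7): d=(-12,-11) top-left  bias=+0
  edge (2, 7)→(0, 0): d=(-2,-7) top-left  bias=+0
  edge (0, 0)→(14, 18): d=(14,18) right/bottom  bias=-1
    (0,1)@(1, 3): e=[37,1,24] → #
    (1,1)@(3, 3): e=[59,15,-12] → ·
    (0,2)@(1, 5): e=[13,-3,52] → ·
    (1,2)@(3, 5): e=[35,11,16] → #
    (2,2)@(5, 5): e=[57,25,-20] → ·
    (1,3)@(3, 7): e=[11,7,44] → #
    (2,3)@(5, 7): e=[33,21,8] → #
    (3,3)@(7, 7): e=[55,35,-28] → ·
    (1,4)@(3, 9): e=[-13,3,72] → ·
    (2,4)@(5, 9): e=[9,17,36] → #
    (3,4)@(7, 9): e=[31,31,0] → ·  [on edge]
    (2,5)@(5, 11): e=[-15,13,64] → ·
  covered (9 px):
    · · · · · · ·
    # · · · · · ·
    · # · · · · ·
    · # # · · · ·
    · · # · · · ·
    · · · # · · ·
    · · · · # · ·
    · · · · · # ·
    · · · · · · #
    · · · · · · ·
    · · · · · · ·
T1:
  2·area = 102  (B↔C swapped to make it positive)
  edge (2, 21)→(2, 4): d=(0,-17) top-left  bias=+0
  edge (2, 4)→(8, 0): d=(6,-4) top-left  bias=+0
  edge (8, 0)→(2, 21): d=(-6,21) right/bottom  bias=-1
    (3,0)@(7, 1): e=[85,2,15] → #
    (4,0)@(9, 1): e=[119,10,-27] → ·
    (2,1)@(5, 3): e=[51,6,45] → #
    (4,1)@(9, 3): e=[119,22,-39] → ·
    (1,2)@(3, 5): e=[17,10,75] → #
    (3,2)@(7, 5): e=[85,26,-9] → ·
    (1,3)@(3, 7): e=[17,22,63] → #
    (3,3)@(7, 7): e=[85,38,-21] → ·
    (1,4)@(3, 9): e=[17,34,51] → #
    (3,4)@(7, 9): e=[85,50,-33] → ·
    (1,5)@(3, 11): e=[17,46,39] → #
    (2,5)@(5, 11): e=[51,54,-3] → ·
  covered (13 px):
    · · · # · · ·
    · · # # · · ·
    · # # · · · ·
    · # # · · · ·
    · # # · · · ·
    · # · · · · ·
    · # · · · · ·
    · # · · · · ·
    · # · · · · ·
    · · · · · · ·
    · · · · · · ·
T2:
  2·area = 6
  edge (2, 8)→(7, 6): d=(5,-2) top-left  bias=+0
  edge (7, 6)→(10, 6): d=(3,0) top-left  bias=+0
  edge (10, 6)→(2, 8): d=(-8,2) right/bottom  bias=-1
    (2,3)@(5, 7): e=[1,3,2] → #
    (3,3)@(7, 7): e=[5,3,-2] → ·
    (2,4)@(5, 9): e=[11,9,-14] → ·
  covered (1 px):
    · · · · · · ·
    · · · · · · ·
    · · · · · · ·
    · · # · · · ·
    · · · · · · ·
    · · · · · · ·
    · · · · · · ·
    · · · · · · ·
    · · · · · · ·
    · · · · · · ·
    · · · · · · ·
T3:
  2·area = 16
  edge (6, 21)→(8, 14): d=(2,-7) top-left  bias=+0
  edge (8, 14)→(8, 22): d=(0,8) right/bottom  bias=-1
  edge (8, 22)→(6, 21): d=(-2,-1) top-left  bias=+0
    (3,9)@(7, 19): e=[3,8,5] → #
    (4,9)@(9, 19): e=[17,-8,7] → ·
    (3,10)@(7, 21): e=[7,8,1] → #
    (4,10)@(9, 21): e=[21,-8,3] → ·
  covered (2 px):
    · · · · · · ·
    · · · · · · ·
    · · · · · · ·
    · · · · · · ·
    · · · · · · ·
    · · · · · · ·
    · · · · · · ·
    · · · · · · ·
    · · · · · · ·
    · · · # · · ·
    · · · # · · ·
T4:
  2·area = 32
  edge (0, 8)→(10, 12): d=(10,4) right/bottom  bias=-1
  edge (10, 12)→(12, 16): d=(2,4) right/bottom  bias=-1
  edge (12, 16)→(0, 8): d=(-12,-8) top-left  bias=+0
    (2,5)@(5, 11): e=[10,18,4] → #
    (3,5)@(7, 11): e=[2,10,20] → #
    (4,5)@(9, 11): e=[-6,2,36] → ·
    (2,6)@(5, 13): e=[30,22,-20] → ·
    (3,6)@(7, 13): e=[22,14,-4] → ·
    (4,6)@(9, 13): e=[14,6,12] → #
    (5,6)@(11, 13): e=[6,-2,28] → ·
    (4,7)@(9, 15): e=[34,10,-12] → ·
    (5,7)@(11, 15): e=[26,2,4] → #
    (6,7)@(13, 15): e=[18,-6,20] → ·
    (5,8)@(11, 17): e=[46,6,-20] → ·
  covered (4 px):
    · · · · · · ·
    · · · · · · ·
    · · · · · · ·
    · · · · · · ·
    · · · · · · ·
    · · # # · · ·
    · · · · # · ·
    · · · · · # ·
    · · · · · · ·
    · · · · · · ·
    · · · · · · ·

Z-buffer (winner per pixel, '.' = empty):
  . . . 1 . . .
  0 . 1 1 . . .
  . 1 1 . . . .
  . 1 2 . . . .
  . 1 1 . . . .
  . 1 4 4 . . .
  . 1 . . 4 . .
  . 1 . . . 4 .
  . 1 . . . . 0
  . . . 3 . . .
  . . . 3 . . .

Answer: 4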